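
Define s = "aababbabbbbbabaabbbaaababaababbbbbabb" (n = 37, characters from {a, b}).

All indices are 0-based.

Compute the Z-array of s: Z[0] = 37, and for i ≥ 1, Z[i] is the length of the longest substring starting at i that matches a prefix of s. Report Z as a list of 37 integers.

Z[0]=37
i=1: i≥r, start 0; Z[1]=1 scan→box=[1,2)
i=2: i≥r, start 0; Z[2]=0
i=3: i≥r, start 0; Z[3]=1 scan→box=[3,4)
i=4: i≥r, start 0; Z[4]=0
i=5: i≥r, start 0; Z[5]=0
i=6: i≥r, start 0; Z[6]=1 scan→box=[6,7)
i=7: i≥r, start 0; Z[7]=0
i=8: i≥r, start 0; Z[8]=0
i=9: i≥r, start 0; Z[9]=0
i=10: i≥r, start 0; Z[10]=0
i=11: i≥r, start 0; Z[11]=0
i=12: i≥r, start 0; Z[12]=1 scan→box=[12,13)
i=13: i≥r, start 0; Z[13]=0
i=14: i≥r, start 0; Z[14]=3 scan→box=[14,17)
i=15: min(r-i=2, Z[1]=1)=1; Z[15]=1
i=16: min(r-i=1, Z[2]=0)=0; Z[16]=0
i=17: i≥r, start 0; Z[17]=0
i=18: i≥r, start 0; Z[18]=0
i=19: i≥r, start 0; Z[19]=2 scan→box=[19,21)
i=20: min(r-i=1, Z[1]=1)=1; Z[20]=5 scan→box=[20,25)
i=21: min(r-i=4, Z[1]=1)=1; Z[21]=1
i=22: min(r-i=3, Z[2]=0)=0; Z[22]=0
i=23: min(r-i=2, Z[3]=1)=1; Z[23]=1
i=24: min(r-i=1, Z[4]=0)=0; Z[24]=0
i=25: i≥r, start 0; Z[25]=6 scan→box=[25,31)
i=26: min(r-i=5, Z[1]=1)=1; Z[26]=1
i=27: min(r-i=4, Z[2]=0)=0; Z[27]=0
i=28: min(r-i=3, Z[3]=1)=1; Z[28]=1
i=29: min(r-i=2, Z[4]=0)=0; Z[29]=0
i=30: min(r-i=1, Z[5]=0)=0; Z[30]=0
i=31: i≥r, start 0; Z[31]=0
i=32: i≥r, start 0; Z[32]=0
i=33: i≥r, start 0; Z[33]=0
i=34: i≥r, start 0; Z[34]=1 scan→box=[34,35)
i=35: i≥r, start 0; Z[35]=0
i=36: i≥r, start 0; Z[36]=0

[37, 1, 0, 1, 0, 0, 1, 0, 0, 0, 0, 0, 1, 0, 3, 1, 0, 0, 0, 2, 5, 1, 0, 1, 0, 6, 1, 0, 1, 0, 0, 0, 0, 0, 1, 0, 0]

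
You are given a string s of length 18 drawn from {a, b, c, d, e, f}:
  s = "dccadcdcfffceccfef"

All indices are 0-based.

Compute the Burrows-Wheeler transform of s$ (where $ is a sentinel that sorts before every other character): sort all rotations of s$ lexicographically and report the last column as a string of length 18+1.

rank  rotation             last
    0  $dccadcdcfffceccfef  f
    1  adcdcfffceccfef$dcc  c
    2  cadcdcfffceccfef$dc  c
    3  ccadcdcfffceccfef$d  d
    4  ccfef$dccadcdcfffce  e
    5  cdcfffceccfef$dccad  d
    6  ceccfef$dccadcdcfff  f
    7  cfef$dccadcdcfffcec  c
    8  cfffceccfef$dccadcd  d
    9  dccadcdcfffceccfef$  $
   10  dcdcfffceccfef$dcca  a
   11  dcfffceccfef$dccadc  c
   12  eccfef$dccadcdcfffc  c
   13  ef$dccadcdcfffceccf  f
   14  f$dccadcdcfffceccfe  e
   15  fceccfef$dccadcdcff  f
   16  fef$dccadcdcfffcecc  c
   17  ffceccfef$dccadcdcf  f
   18  fffceccfef$dccadcdc  c

fccdedfcd$accfefcfc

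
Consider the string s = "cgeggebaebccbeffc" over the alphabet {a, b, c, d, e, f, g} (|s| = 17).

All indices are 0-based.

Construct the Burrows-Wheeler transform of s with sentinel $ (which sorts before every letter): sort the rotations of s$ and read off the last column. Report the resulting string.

cbeecfcb$gabgfegce

rank  rotation            last
    0  $cgeggebaebccbeffc  c
    1  aebccbeffc$cgeggeb  b
    2  baebccbeffc$cgegge  e
    3  bccbeffc$cgeggebae  e
    4  beffc$cgeggebaebcc  c
    5  c$cgeggebaebccbeff  f
    6  cbeffc$cgeggebaebc  c
    7  ccbeffc$cgeggebaeb  b
    8  cgeggebaebccbeffc$  $
    9  ebaebccbeffc$cgegg  g
   10  ebccbeffc$cgeggeba  a
   11  effc$cgeggebaebccb  b
   12  eggebaebccbeffc$cg  g
   13  fc$cgeggebaebccbef  f
   14  ffc$cgeggebaebccbe  e
   15  gebaebccbeffc$cgeg  g
   16  geggebaebccbeffc$c  c
   17  ggebaebccbeffc$cge  e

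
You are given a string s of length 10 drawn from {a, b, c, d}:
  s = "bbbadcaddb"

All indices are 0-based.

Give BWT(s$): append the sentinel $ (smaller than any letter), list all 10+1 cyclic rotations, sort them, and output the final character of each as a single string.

bbcdbb$ddaa

rank  rotation     last
    0  $bbbadcaddb  b
    1  adcaddb$bbb  b
    2  addb$bbbadc  c
    3  b$bbbadcadd  d
    4  badcaddb$bb  b
    5  bbadcaddb$b  b
    6  bbbadcaddb$  $
    7  caddb$bbbad  d
    8  db$bbbadcad  d
    9  dcaddb$bbba  a
   10  ddb$bbbadca  a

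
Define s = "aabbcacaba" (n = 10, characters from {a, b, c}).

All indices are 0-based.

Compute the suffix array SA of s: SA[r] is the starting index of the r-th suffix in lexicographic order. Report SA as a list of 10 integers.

sorted suffixes:
  #0 SA[0]=9  'a'
  #1 SA[1]=0  'aabbcacaba'
  #2 SA[2]=7  'aba'
  #3 SA[3]=1  'abbcacaba'
  #4 SA[4]=5  'acaba'
  #5 SA[5]=8  'ba'
  #6 SA[6]=2  'bbcacaba'
  #7 SA[7]=3  'bcacaba'
  #8 SA[8]=6  'caba'
  #9 SA[9]=4  'cacaba'

[9, 0, 7, 1, 5, 8, 2, 3, 6, 4]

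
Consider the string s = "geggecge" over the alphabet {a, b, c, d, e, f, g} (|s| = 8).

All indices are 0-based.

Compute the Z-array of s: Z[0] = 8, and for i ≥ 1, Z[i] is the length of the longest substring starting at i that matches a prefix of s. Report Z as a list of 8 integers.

[8, 0, 1, 2, 0, 0, 2, 0]

Z[0]=8
i=1: outside box; Z[1]=0
i=2: outside box; Z[2]=1 extend→box=[2,3)
i=3: outside box; Z[3]=2 extend→box=[3,5)
i=4: min(r-i=1, Z[1]=0)=0; Z[4]=0
i=5: outside box; Z[5]=0
i=6: outside box; Z[6]=2 extend→box=[6,8)
i=7: min(r-i=1, Z[1]=0)=0; Z[7]=0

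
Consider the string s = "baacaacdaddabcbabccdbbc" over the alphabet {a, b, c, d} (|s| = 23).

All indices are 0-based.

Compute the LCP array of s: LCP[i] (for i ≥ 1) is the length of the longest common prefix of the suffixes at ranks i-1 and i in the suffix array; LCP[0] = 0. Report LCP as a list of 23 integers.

rank→(start, suffix):
  0 → (1, 'aacaacdaddabcbabccdbbc')
  1 → (4, 'aacdaddabcbabccdbbc')
  2 → (11, 'abcbabccdbbc')
  3 → (15, 'abccdbbc')
  4 → (2, 'acaacdaddabcbabccdbbc')
  5 → (5, 'acdaddabcbabccdbbc')
  6 → (8, 'addabcbabccdbbc')
  7 → (0, 'baacaacdaddabcbabccdbbc')
  8 → (14, 'babccdbbc')
  9 → (20, 'bbc')
  10 → (21, 'bc')
  11 → (12, 'bcbabccdbbc')
  12 → (16, 'bccdbbc')
  13 → (22, 'c')
  14 → (3, 'caacdaddabcbabccdbbc')
  15 → (13, 'cbabccdbbc')
  16 → (17, 'ccdbbc')
  17 → (6, 'cdaddabcbabccdbbc')
  18 → (18, 'cdbbc')
  19 → (10, 'dabcbabccdbbc')
  20 → (7, 'daddabcbabccdbbc')
  21 → (19, 'dbbc')
  22 → (9, 'ddabcbabccdbbc')

SA = [1, 4, 11, 15, 2, 5, 8, 0, 14, 20, 21, 12, 16, 22, 3, 13, 17, 6, 18, 10, 7, 19, 9]
rank  pair      lcp
   1  s[1:],s[4:]  3  'aac'
   2  s[4:],s[11:]  1  'a'
   3  s[11:],s[15:]  3  'abc'
   4  s[15:],s[2:]  1  'a'
   5  s[2:],s[5:]  2  'ac'
   6  s[5:],s[8:]  1  'a'
   7  s[8:],s[0:]  0  ''
   8  s[0:],s[14:]  2  'ba'
   9  s[14:],s[20:]  1  'b'
  10  s[20:],s[21:]  1  'b'
  11  s[21:],s[12:]  2  'bc'
  12  s[12:],s[16:]  2  'bc'
  13  s[16:],s[22:]  0  ''
  14  s[22:],s[3:]  1  'c'
  15  s[3:],s[13:]  1  'c'
  16  s[13:],s[17:]  1  'c'
  17  s[17:],s[6:]  1  'c'
  18  s[6:],s[18:]  2  'cd'
  19  s[18:],s[10:]  0  ''
  20  s[10:],s[7:]  2  'da'
  21  s[7:],s[19:]  1  'd'
  22  s[19:],s[9:]  1  'd'

[0, 3, 1, 3, 1, 2, 1, 0, 2, 1, 1, 2, 2, 0, 1, 1, 1, 1, 2, 0, 2, 1, 1]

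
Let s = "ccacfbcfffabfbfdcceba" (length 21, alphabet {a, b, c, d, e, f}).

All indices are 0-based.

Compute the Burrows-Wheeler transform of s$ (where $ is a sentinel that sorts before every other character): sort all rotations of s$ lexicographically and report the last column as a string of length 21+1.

rank  rotation                last
    0  $ccacfbcfffabfbfdcceba  a
    1  a$ccacfbcfffabfbfdcceb  b
    2  abfbfdcceba$ccacfbcfff  f
    3  acfbcfffabfbfdcceba$cc  c
    4  ba$ccacfbcfffabfbfdcce  e
    5  bcfffabfbfdcceba$ccacf  f
    6  bfbfdcceba$ccacfbcfffa  a
    7  bfdcceba$ccacfbcfffabf  f
    8  cacfbcfffabfbfdcceba$c  c
    9  ccacfbcfffabfbfdcceba$  $
   10  cceba$ccacfbcfffabfbfd  d
   11  ceba$ccacfbcfffabfbfdc  c
   12  cfbcfffabfbfdcceba$cca  a
   13  cfffabfbfdcceba$ccacfb  b
   14  dcceba$ccacfbcfffabfbf  f
   15  eba$ccacfbcfffabfbfdcc  c
   16  fabfbfdcceba$ccacfbcff  f
   17  fbcfffabfbfdcceba$ccac  c
   18  fbfdcceba$ccacfbcfffab  b
   19  fdcceba$ccacfbcfffabfb  b
   20  ffabfbfdcceba$ccacfbcf  f
   21  fffabfbfdcceba$ccacfbc  c

abfcefafc$dcabfcfcbbfc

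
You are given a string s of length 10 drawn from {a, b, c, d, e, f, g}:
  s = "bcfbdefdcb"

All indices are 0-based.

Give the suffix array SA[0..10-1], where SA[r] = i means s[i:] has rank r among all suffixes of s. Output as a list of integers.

sorted suffixes:
  #0 SA[0]=9  'b'
  #1 SA[1]=0  'bcfbdefdcb'
  #2 SA[2]=3  'bdefdcb'
  #3 SA[3]=8  'cb'
  #4 SA[4]=1  'cfbdefdcb'
  #5 SA[5]=7  'dcb'
  #6 SA[6]=4  'defdcb'
  #7 SA[7]=5  'efdcb'
  #8 SA[8]=2  'fbdefdcb'
  #9 SA[9]=6  'fdcb'

[9, 0, 3, 8, 1, 7, 4, 5, 2, 6]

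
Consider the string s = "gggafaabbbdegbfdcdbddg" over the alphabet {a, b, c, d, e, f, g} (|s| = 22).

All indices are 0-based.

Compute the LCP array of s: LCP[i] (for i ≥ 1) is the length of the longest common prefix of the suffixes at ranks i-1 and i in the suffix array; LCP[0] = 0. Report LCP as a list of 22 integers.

[0, 1, 1, 0, 2, 1, 2, 1, 0, 0, 1, 1, 1, 1, 0, 0, 1, 0, 1, 1, 1, 2]

sorted suffixes:
  #0 SA[0]=5  'aabbbdegbfdcdbddg'
  #1 SA[1]=6  'abbbdegbfdcdbddg'
  #2 SA[2]=3  'afaabbbdegbfdcdbddg'
  #3 SA[3]=7  'bbbdegbfdcdbddg'
  #4 SA[4]=8  'bbdegbfdcdbddg'
  #5 SA[5]=18  'bddg'
  #6 SA[6]=9  'bdegbfdcdbddg'
  #7 SA[7]=13  'bfdcdbddg'
  #8 SA[8]=16  'cdbddg'
  #9 SA[9]=17  'dbddg'
  #10 SA[10]=15  'dcdbddg'
  #11 SA[11]=19  'ddg'
  #12 SA[12]=10  'degbfdcdbddg'
  #13 SA[13]=20  'dg'
  #14 SA[14]=11  'egbfdcdbddg'
  #15 SA[15]=4  'faabbbdegbfdcdbddg'
  #16 SA[16]=14  'fdcdbddg'
  #17 SA[17]=21  'g'
  #18 SA[18]=2  'gafaabbbdegbfdcdbddg'
  #19 SA[19]=12  'gbfdcdbddg'
  #20 SA[20]=1  'ggafaabbbdegbfdcdbddg'
  #21 SA[21]=0  'gggafaabbbdegbfdcdbddg'

SA = [5, 6, 3, 7, 8, 18, 9, 13, 16, 17, 15, 19, 10, 20, 11, 4, 14, 21, 2, 12, 1, 0]
i: (SA[i-1],SA[i]) lcp shared
  1: (5,6) 1 'a'
  2: (6,3) 1 'a'
  3: (3,7) 0 ''
  4: (7,8) 2 'bb'
  5: (8,18) 1 'b'
  6: (18,9) 2 'bd'
  7: (9,13) 1 'b'
  8: (13,16) 0 ''
  9: (16,17) 0 ''
  10: (17,15) 1 'd'
  11: (15,19) 1 'd'
  12: (19,10) 1 'd'
  13: (10,20) 1 'd'
  14: (20,11) 0 ''
  15: (11,4) 0 ''
  16: (4,14) 1 'f'
  17: (14,21) 0 ''
  18: (21,2) 1 'g'
  19: (2,12) 1 'g'
  20: (12,1) 1 'g'
  21: (1,0) 2 'gg'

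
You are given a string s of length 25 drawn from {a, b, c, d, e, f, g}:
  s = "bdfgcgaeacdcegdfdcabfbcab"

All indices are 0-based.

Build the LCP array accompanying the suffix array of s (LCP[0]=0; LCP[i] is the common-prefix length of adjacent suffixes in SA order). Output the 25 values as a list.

sorted suffixes:
  #0 SA[0]=23  'ab'
  #1 SA[1]=18  'abfbcab'
  #2 SA[2]=8  'acdcegdfdcabfbcab'
  #3 SA[3]=6  'aeacdcegdfdcabfbcab'
  #4 SA[4]=24  'b'
  #5 SA[5]=21  'bcab'
  #6 SA[6]=0  'bdfgcgaeacdcegdfdcabfbcab'
  #7 SA[7]=19  'bfbcab'
  #8 SA[8]=22  'cab'
  #9 SA[9]=17  'cabfbcab'
  #10 SA[10]=9  'cdcegdfdcabfbcab'
  #11 SA[11]=11  'cegdfdcabfbcab'
  #12 SA[12]=4  'cgaeacdcegdfdcabfbcab'
  #13 SA[13]=16  'dcabfbcab'
  #14 SA[14]=10  'dcegdfdcabfbcab'
  #15 SA[15]=14  'dfdcabfbcab'
  #16 SA[16]=1  'dfgcgaeacdcegdfdcabfbcab'
  #17 SA[17]=7  'eacdcegdfdcabfbcab'
  #18 SA[18]=12  'egdfdcabfbcab'
  #19 SA[19]=20  'fbcab'
  #20 SA[20]=15  'fdcabfbcab'
  #21 SA[21]=2  'fgcgaeacdcegdfdcabfbcab'
  #22 SA[22]=5  'gaeacdcegdfdcabfbcab'
  #23 SA[23]=3  'gcgaeacdcegdfdcabfbcab'
  #24 SA[24]=13  'gdfdcabfbcab'

SA = [23, 18, 8, 6, 24, 21, 0, 19, 22, 17, 9, 11, 4, 16, 10, 14, 1, 7, 12, 20, 15, 2, 5, 3, 13]
[i] adj suffixes → lcp
  [1] 23/18 → 2 ('ab')
  [2] 18/8 → 1 ('a')
  [3] 8/6 → 1 ('a')
  [4] 6/24 → 0 ('')
  [5] 24/21 → 1 ('b')
  [6] 21/0 → 1 ('b')
  [7] 0/19 → 1 ('b')
  [8] 19/22 → 0 ('')
  [9] 22/17 → 3 ('cab')
  [10] 17/9 → 1 ('c')
  [11] 9/11 → 1 ('c')
  [12] 11/4 → 1 ('c')
  [13] 4/16 → 0 ('')
  [14] 16/10 → 2 ('dc')
  [15] 10/14 → 1 ('d')
  [16] 14/1 → 2 ('df')
  [17] 1/7 → 0 ('')
  [18] 7/12 → 1 ('e')
  [19] 12/20 → 0 ('')
  [20] 20/15 → 1 ('f')
  [21] 15/2 → 1 ('f')
  [22] 2/5 → 0 ('')
  [23] 5/3 → 1 ('g')
  [24] 3/13 → 1 ('g')

[0, 2, 1, 1, 0, 1, 1, 1, 0, 3, 1, 1, 1, 0, 2, 1, 2, 0, 1, 0, 1, 1, 0, 1, 1]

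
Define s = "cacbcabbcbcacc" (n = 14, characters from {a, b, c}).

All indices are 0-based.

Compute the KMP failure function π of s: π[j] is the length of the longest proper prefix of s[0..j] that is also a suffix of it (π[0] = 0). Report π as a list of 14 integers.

π[0] = 0
j=1 s[j]='a': π[1]=0 (border '')
j=2 s[j]='c': π[2]=1 (border 'c')
j=3 s[j]='b': k: 1→0; π[3]=0 (border '')
j=4 s[j]='c': π[4]=1 (border 'c')
j=5 s[j]='a': π[5]=2 (border 'ca')
j=6 s[j]='b': k: 2→0; π[6]=0 (border '')
j=7 s[j]='b': π[7]=0 (border '')
j=8 s[j]='c': π[8]=1 (border 'c')
j=9 s[j]='b': k: 1→0; π[9]=0 (border '')
j=10 s[j]='c': π[10]=1 (border 'c')
j=11 s[j]='a': π[11]=2 (border 'ca')
j=12 s[j]='c': π[12]=3 (border 'cac')
j=13 s[j]='c': k: 3→1→0; π[13]=1 (border 'c')

[0, 0, 1, 0, 1, 2, 0, 0, 1, 0, 1, 2, 3, 1]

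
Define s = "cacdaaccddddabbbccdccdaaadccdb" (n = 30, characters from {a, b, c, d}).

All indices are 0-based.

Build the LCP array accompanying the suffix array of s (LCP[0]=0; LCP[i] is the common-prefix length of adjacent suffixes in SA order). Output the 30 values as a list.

[0, 2, 2, 1, 1, 2, 1, 0, 1, 2, 1, 0, 1, 3, 3, 3, 1, 4, 2, 2, 2, 0, 3, 2, 1, 1, 4, 1, 2, 3]

rank→(start, suffix):
  0 → (22, 'aaadccdb')
  1 → (4, 'aaccddddabbbccdccdaaadccdb')
  2 → (23, 'aadccdb')
  3 → (12, 'abbbccdccdaaadccdb')
  4 → (5, 'accddddabbbccdccdaaadccdb')
  5 → (1, 'acdaaccddddabbbccdccdaaadccdb')
  6 → (24, 'adccdb')
  7 → (29, 'b')
  8 → (13, 'bbbccdccdaaadccdb')
  9 → (14, 'bbccdccdaaadccdb')
  10 → (15, 'bccdccdaaadccdb')
  11 → (0, 'cacdaaccddddabbbccdccdaaadccdb')
  12 → (19, 'ccdaaadccdb')
  13 → (26, 'ccdb')
  14 → (16, 'ccdccdaaadccdb')
  15 → (6, 'ccddddabbbccdccdaaadccdb')
  16 → (20, 'cdaaadccdb')
  17 → (2, 'cdaaccddddabbbccdccdaaadccdb')
  18 → (27, 'cdb')
  19 → (17, 'cdccdaaadccdb')
  20 → (7, 'cddddabbbccdccdaaadccdb')
  21 → (21, 'daaadccdb')
  22 → (3, 'daaccddddabbbccdccdaaadccdb')
  23 → (11, 'dabbbccdccdaaadccdb')
  24 → (28, 'db')
  25 → (18, 'dccdaaadccdb')
  26 → (25, 'dccdb')
  27 → (10, 'ddabbbccdccdaaadccdb')
  28 → (9, 'dddabbbccdccdaaadccdb')
  29 → (8, 'ddddabbbccdccdaaadccdb')

SA = [22, 4, 23, 12, 5, 1, 24, 29, 13, 14, 15, 0, 19, 26, 16, 6, 20, 2, 27, 17, 7, 21, 3, 11, 28, 18, 25, 10, 9, 8]
rank  pair      lcp
   1  s[22:],s[4:]  2  'aa'
   2  s[4:],s[23:]  2  'aa'
   3  s[23:],s[12:]  1  'a'
   4  s[12:],s[5:]  1  'a'
   5  s[5:],s[1:]  2  'ac'
   6  s[1:],s[24:]  1  'a'
   7  s[24:],s[29:]  0  ''
   8  s[29:],s[13:]  1  'b'
   9  s[13:],s[14:]  2  'bb'
  10  s[14:],s[15:]  1  'b'
  11  s[15:],s[0:]  0  ''
  12  s[0:],s[19:]  1  'c'
  13  s[19:],s[26:]  3  'ccd'
  14  s[26:],s[16:]  3  'ccd'
  15  s[16:],s[6:]  3  'ccd'
  16  s[6:],s[20:]  1  'c'
  17  s[20:],s[2:]  4  'cdaa'
  18  s[2:],s[27:]  2  'cd'
  19  s[27:],s[17:]  2  'cd'
  20  s[17:],s[7:]  2  'cd'
  21  s[7:],s[21:]  0  ''
  22  s[21:],s[3:]  3  'daa'
  23  s[3:],s[11:]  2  'da'
  24  s[11:],s[28:]  1  'd'
  25  s[28:],s[18:]  1  'd'
  26  s[18:],s[25:]  4  'dccd'
  27  s[25:],s[10:]  1  'd'
  28  s[10:],s[9:]  2  'dd'
  29  s[9:],s[8:]  3  'ddd'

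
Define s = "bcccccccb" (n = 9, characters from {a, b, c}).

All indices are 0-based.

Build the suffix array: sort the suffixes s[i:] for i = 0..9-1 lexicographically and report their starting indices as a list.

rank | idx | suffix
   0 |   8 | b
   1 |   0 | bcccccccb
   2 |   7 | cb
   3 |   6 | ccb
   4 |   5 | cccb
   5 |   4 | ccccb
   6 |   3 | cccccb
   7 |   2 | ccccccb
   8 |   1 | cccccccb

[8, 0, 7, 6, 5, 4, 3, 2, 1]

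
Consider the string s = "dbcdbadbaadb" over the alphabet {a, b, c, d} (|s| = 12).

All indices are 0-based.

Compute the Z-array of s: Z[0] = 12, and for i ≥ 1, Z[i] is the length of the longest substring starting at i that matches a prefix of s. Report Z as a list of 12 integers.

Z[0]=12
i=1: i≥r, start 0; Z[1]=0
i=2: i≥r, start 0; Z[2]=0
i=3: i≥r, start 0; Z[3]=2 scan→box=[3,5)
i=4: min(r-i=1, Z[1]=0)=0; Z[4]=0
i=5: i≥r, start 0; Z[5]=0
i=6: i≥r, start 0; Z[6]=2 scan→box=[6,8)
i=7: min(r-i=1, Z[1]=0)=0; Z[7]=0
i=8: i≥r, start 0; Z[8]=0
i=9: i≥r, start 0; Z[9]=0
i=10: i≥r, start 0; Z[10]=2 scan→box=[10,12)
i=11: min(r-i=1, Z[1]=0)=0; Z[11]=0

[12, 0, 0, 2, 0, 0, 2, 0, 0, 0, 2, 0]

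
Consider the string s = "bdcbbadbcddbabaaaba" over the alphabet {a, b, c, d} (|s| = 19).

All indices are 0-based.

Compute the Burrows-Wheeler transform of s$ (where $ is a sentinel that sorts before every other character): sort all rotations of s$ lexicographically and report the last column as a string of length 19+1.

abbaabbaadbcd$dbdabc

rank  rotation              last
    0  $bdcbbadbcddbabaaaba  a
    1  a$bdcbbadbcddbabaaab  b
    2  aaaba$bdcbbadbcddbab  b
    3  aaba$bdcbbadbcddbaba  a
    4  aba$bdcbbadbcddbabaa  a
    5  abaaaba$bdcbbadbcddb  b
    6  adbcddbabaaaba$bdcbb  b
    7  ba$bdcbbadbcddbabaaa  a
    8  baaaba$bdcbbadbcddba  a
    9  babaaaba$bdcbbadbcdd  d
   10  badbcddbabaaaba$bdcb  b
   11  bbadbcddbabaaaba$bdc  c
   12  bcddbabaaaba$bdcbbad  d
   13  bdcbbadbcddbabaaaba$  $
   14  cbbadbcddbabaaaba$bd  d
   15  cddbabaaaba$bdcbbadb  b
   16  dbabaaaba$bdcbbadbcd  d
   17  dbcddbabaaaba$bdcbba  a
   18  dcbbadbcddbabaaaba$b  b
   19  ddbabaaaba$bdcbbadbc  c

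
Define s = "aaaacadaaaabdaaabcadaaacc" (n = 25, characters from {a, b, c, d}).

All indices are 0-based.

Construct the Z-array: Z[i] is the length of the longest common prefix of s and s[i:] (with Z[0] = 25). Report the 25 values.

[25, 3, 2, 1, 0, 1, 0, 4, 3, 2, 1, 0, 0, 3, 2, 1, 0, 0, 1, 0, 3, 2, 1, 0, 0]

Z[0]=25
i=1: outside box; Z[1]=3 scan→box=[1,4)
i=2: min(r-i=2, Z[1]=3)=2; Z[2]=2
i=3: min(r-i=1, Z[2]=2)=1; Z[3]=1
i=4: outside box; Z[4]=0
i=5: outside box; Z[5]=1 scan→box=[5,6)
i=6: outside box; Z[6]=0
i=7: outside box; Z[7]=4 scan→box=[7,11)
i=8: min(r-i=3, Z[1]=3)=3; Z[8]=3
i=9: min(r-i=2, Z[2]=2)=2; Z[9]=2
i=10: min(r-i=1, Z[3]=1)=1; Z[10]=1
i=11: outside box; Z[11]=0
i=12: outside box; Z[12]=0
i=13: outside box; Z[13]=3 scan→box=[13,16)
i=14: min(r-i=2, Z[1]=3)=2; Z[14]=2
i=15: min(r-i=1, Z[2]=2)=1; Z[15]=1
i=16: outside box; Z[16]=0
i=17: outside box; Z[17]=0
i=18: outside box; Z[18]=1 scan→box=[18,19)
i=19: outside box; Z[19]=0
i=20: outside box; Z[20]=3 scan→box=[20,23)
i=21: min(r-i=2, Z[1]=3)=2; Z[21]=2
i=22: min(r-i=1, Z[2]=2)=1; Z[22]=1
i=23: outside box; Z[23]=0
i=24: outside box; Z[24]=0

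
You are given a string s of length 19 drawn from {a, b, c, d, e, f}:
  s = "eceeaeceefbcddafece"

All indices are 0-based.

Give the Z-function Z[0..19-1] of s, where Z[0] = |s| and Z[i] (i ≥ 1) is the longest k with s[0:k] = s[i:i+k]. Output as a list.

[19, 0, 1, 1, 0, 4, 0, 1, 1, 0, 0, 0, 0, 0, 0, 0, 3, 0, 1]

Z[0]=19
i=1: i≥r, start 0; Z[1]=0
i=2: i≥r, start 0; Z[2]=1 scan→box=[2,3)
i=3: i≥r, start 0; Z[3]=1 scan→box=[3,4)
i=4: i≥r, start 0; Z[4]=0
i=5: i≥r, start 0; Z[5]=4 scan→box=[5,9)
i=6: min(r-i=3, Z[1]=0)=0; Z[6]=0
i=7: min(r-i=2, Z[2]=1)=1; Z[7]=1
i=8: min(r-i=1, Z[3]=1)=1; Z[8]=1
i=9: i≥r, start 0; Z[9]=0
i=10: i≥r, start 0; Z[10]=0
i=11: i≥r, start 0; Z[11]=0
i=12: i≥r, start 0; Z[12]=0
i=13: i≥r, start 0; Z[13]=0
i=14: i≥r, start 0; Z[14]=0
i=15: i≥r, start 0; Z[15]=0
i=16: i≥r, start 0; Z[16]=3 scan→box=[16,19)
i=17: min(r-i=2, Z[1]=0)=0; Z[17]=0
i=18: min(r-i=1, Z[2]=1)=1; Z[18]=1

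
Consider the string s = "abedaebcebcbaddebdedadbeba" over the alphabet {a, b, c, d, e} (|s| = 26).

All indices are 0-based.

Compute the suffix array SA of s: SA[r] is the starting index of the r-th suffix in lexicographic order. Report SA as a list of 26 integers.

[25, 0, 20, 12, 4, 24, 11, 9, 6, 16, 22, 1, 10, 7, 19, 3, 21, 13, 14, 17, 23, 8, 5, 15, 18, 2]

sorted suffixes:
  #0 SA[0]=25  'a'
  #1 SA[1]=0  'abedaebcebcbaddebdedadbeba'
  #2 SA[2]=20  'adbeba'
  #3 SA[3]=12  'addebdedadbeba'
  #4 SA[4]=4  'aebcebcbaddebdedadbeba'
  #5 SA[5]=24  'ba'
  #6 SA[6]=11  'baddebdedadbeba'
  #7 SA[7]=9  'bcbaddebdedadbeba'
  #8 SA[8]=6  'bcebcbaddebdedadbeba'
  #9 SA[9]=16  'bdedadbeba'
  #10 SA[10]=22  'beba'
  #11 SA[11]=1  'bedaebcebcbaddebdedadbeba'
  #12 SA[12]=10  'cbaddebdedadbeba'
  #13 SA[13]=7  'cebcbaddebdedadbeba'
  #14 SA[14]=19  'dadbeba'
  #15 SA[15]=3  'daebcebcbaddebdedadbeba'
  #16 SA[16]=21  'dbeba'
  #17 SA[17]=13  'ddebdedadbeba'
  #18 SA[18]=14  'debdedadbeba'
  #19 SA[19]=17  'dedadbeba'
  #20 SA[20]=23  'eba'
  #21 SA[21]=8  'ebcbaddebdedadbeba'
  #22 SA[22]=5  'ebcebcbaddebdedadbeba'
  #23 SA[23]=15  'ebdedadbeba'
  #24 SA[24]=18  'edadbeba'
  #25 SA[25]=2  'edaebcebcbaddebdedadbeba'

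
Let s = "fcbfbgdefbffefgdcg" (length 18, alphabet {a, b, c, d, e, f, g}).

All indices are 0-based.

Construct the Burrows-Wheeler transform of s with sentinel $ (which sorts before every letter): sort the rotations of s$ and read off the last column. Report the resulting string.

gcfffdggdfeb$fbecfb

rank  rotation             last
    0  $fcbfbgdefbffefgdcg  g
    1  bfbgdefbffefgdcg$fc  c
    2  bffefgdcg$fcbfbgdef  f
    3  bgdefbffefgdcg$fcbf  f
    4  cbfbgdefbffefgdcg$f  f
    5  cg$fcbfbgdefbffefgd  d
    6  dcg$fcbfbgdefbffefg  g
    7  defbffefgdcg$fcbfbg  g
    8  efbffefgdcg$fcbfbgd  d
    9  efgdcg$fcbfbgdefbff  f
   10  fbffefgdcg$fcbfbgde  e
   11  fbgdefbffefgdcg$fcb  b
   12  fcbfbgdefbffefgdcg$  $
   13  fefgdcg$fcbfbgdefbf  f
   14  ffefgdcg$fcbfbgdefb  b
   15  fgdcg$fcbfbgdefbffe  e
   16  g$fcbfbgdefbffefgdc  c
   17  gdcg$fcbfbgdefbffef  f
   18  gdefbffefgdcg$fcbfb  b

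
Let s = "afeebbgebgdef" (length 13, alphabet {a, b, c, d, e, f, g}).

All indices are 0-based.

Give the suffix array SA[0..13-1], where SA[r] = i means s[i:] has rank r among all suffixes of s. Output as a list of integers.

rank | idx | suffix
   0 |   0 | afeebbgebgdef
   1 |   4 | bbgebgdef
   2 |   8 | bgdef
   3 |   5 | bgebgdef
   4 |  10 | def
   5 |   3 | ebbgebgdef
   6 |   7 | ebgdef
   7 |   2 | eebbgebgdef
   8 |  11 | ef
   9 |  12 | f
  10 |   1 | feebbgebgdef
  11 |   9 | gdef
  12 |   6 | gebgdef

[0, 4, 8, 5, 10, 3, 7, 2, 11, 12, 1, 9, 6]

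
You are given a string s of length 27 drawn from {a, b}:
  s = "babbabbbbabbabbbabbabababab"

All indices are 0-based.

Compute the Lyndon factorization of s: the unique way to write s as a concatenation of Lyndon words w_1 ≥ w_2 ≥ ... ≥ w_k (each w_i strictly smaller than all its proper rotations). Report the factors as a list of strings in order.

["b", "abbabbbb", "abbabbb", "abb", "ab", "ab", "ab", "ab"]

emit factor 1: 'b' (i=0, period=1)
emit factor 2: 'abbabbbb' (i=1, period=8)
emit factor 3: 'abbabbb' (i=9, period=7)
emit factor 4: 'abb' (i=16, period=3)
emit factor 5: 'ab' (i=19, period=2)
emit factor 6: 'ab' (i=21, period=2)
emit factor 7: 'ab' (i=23, period=2)
emit factor 8: 'ab' (i=25, period=2)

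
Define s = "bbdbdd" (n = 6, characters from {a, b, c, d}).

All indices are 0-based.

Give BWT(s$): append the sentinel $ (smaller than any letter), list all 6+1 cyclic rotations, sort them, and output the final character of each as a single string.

rank  rotation last
    0  $bbdbdd  d
    1  bbdbdd$  $
    2  bdbdd$b  b
    3  bdd$bbd  d
    4  d$bbdbd  d
    5  dbdd$bb  b
    6  dd$bbdb  b

d$bddbb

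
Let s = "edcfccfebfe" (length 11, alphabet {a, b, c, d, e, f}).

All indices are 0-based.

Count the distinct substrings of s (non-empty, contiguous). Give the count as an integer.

58

rank→(start, suffix):
  0 → (8, 'bfe')
  1 → (4, 'ccfebfe')
  2 → (2, 'cfccfebfe')
  3 → (5, 'cfebfe')
  4 → (1, 'dcfccfebfe')
  5 → (10, 'e')
  6 → (7, 'ebfe')
  7 → (0, 'edcfccfebfe')
  8 → (3, 'fccfebfe')
  9 → (9, 'fe')
  10 → (6, 'febfe')

SA = [8, 4, 2, 5, 1, 10, 7, 0, 3, 9, 6]
[i] adj suffixes → lcp
  [1] 8/4 → 0 ('')
  [2] 4/2 → 1 ('c')
  [3] 2/5 → 2 ('cf')
  [4] 5/1 → 0 ('')
  [5] 1/10 → 0 ('')
  [6] 10/7 → 1 ('e')
  [7] 7/0 → 1 ('e')
  [8] 0/3 → 0 ('')
  [9] 3/9 → 1 ('f')
  [10] 9/6 → 2 ('fe')

n(n+1)/2 = 11·12/2 = 66
Σ LCP = 0 + 0 + 1 + 2 + 0 + 0 + 1 + 1 + 0 + 1 + 2 = 8
distinct = 66 − 8 = 58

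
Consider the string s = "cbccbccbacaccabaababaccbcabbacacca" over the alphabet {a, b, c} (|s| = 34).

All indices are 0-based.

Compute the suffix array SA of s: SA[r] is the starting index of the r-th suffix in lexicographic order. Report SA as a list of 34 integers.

[33, 15, 13, 16, 18, 25, 28, 8, 30, 10, 20, 14, 17, 27, 7, 19, 26, 23, 4, 1, 32, 12, 24, 29, 9, 6, 22, 3, 0, 31, 11, 5, 21, 2]

rank | idx | suffix
   0 |  33 | a
   1 |  15 | aababaccbcabbacacca
   2 |  13 | abaababaccbcabbacacca
   3 |  16 | ababaccbcabbacacca
   4 |  18 | abaccbcabbacacca
   5 |  25 | abbacacca
   6 |  28 | acacca
   7 |   8 | acaccabaababaccbcabbacacca
   8 |  30 | acca
   9 |  10 | accabaababaccbcabbacacca
  10 |  20 | accbcabbacacca
  11 |  14 | baababaccbcabbacacca
  12 |  17 | babaccbcabbacacca
  13 |  27 | bacacca
  14 |   7 | bacaccabaababaccbcabbacacca
  15 |  19 | baccbcabbacacca
  16 |  26 | bbacacca
  17 |  23 | bcabbacacca
  18 |   4 | bccbacaccabaababaccbcabbacacca
  19 |   1 | bccbccbacaccabaababaccbcabbacacca
  20 |  32 | ca
  21 |  12 | cabaababaccbcabbacacca
  22 |  24 | cabbacacca
  23 |  29 | cacca
  24 |   9 | caccabaababaccbcabbacacca
  25 |   6 | cbacaccabaababaccbcabbacacca
  26 |  22 | cbcabbacacca
  27 |   3 | cbccbacaccabaababaccbcabbacacca
  28 |   0 | cbccbccbacaccabaababaccbcabbacacca
  29 |  31 | cca
  30 |  11 | ccabaababaccbcabbacacca
  31 |   5 | ccbacaccabaababaccbcabbacacca
  32 |  21 | ccbcabbacacca
  33 |   2 | ccbccbacaccabaababaccbcabbacacca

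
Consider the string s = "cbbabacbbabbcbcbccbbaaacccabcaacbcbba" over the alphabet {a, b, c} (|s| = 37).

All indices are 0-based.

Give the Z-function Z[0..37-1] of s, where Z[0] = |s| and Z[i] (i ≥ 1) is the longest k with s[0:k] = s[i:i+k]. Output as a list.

Z[0]=37
i=1: fresh scan; Z[1]=0
i=2: fresh scan; Z[2]=0
i=3: fresh scan; Z[3]=0
i=4: fresh scan; Z[4]=0
i=5: fresh scan; Z[5]=0
i=6: fresh scan; Z[6]=5 grow→box=[6,11)
i=7: min(r-i=4, Z[1]=0)=0; Z[7]=0
i=8: min(r-i=3, Z[2]=0)=0; Z[8]=0
i=9: min(r-i=2, Z[3]=0)=0; Z[9]=0
i=10: min(r-i=1, Z[4]=0)=0; Z[10]=0
i=11: fresh scan; Z[11]=0
i=12: fresh scan; Z[12]=2 grow→box=[12,14)
i=13: min(r-i=1, Z[1]=0)=0; Z[13]=0
i=14: fresh scan; Z[14]=2 grow→box=[14,16)
i=15: min(r-i=1, Z[1]=0)=0; Z[15]=0
i=16: fresh scan; Z[16]=1 grow→box=[16,17)
i=17: fresh scan; Z[17]=4 grow→box=[17,21)
i=18: min(r-i=3, Z[1]=0)=0; Z[18]=0
i=19: min(r-i=2, Z[2]=0)=0; Z[19]=0
i=20: min(r-i=1, Z[3]=0)=0; Z[20]=0
i=21: fresh scan; Z[21]=0
i=22: fresh scan; Z[22]=0
i=23: fresh scan; Z[23]=1 grow→box=[23,24)
i=24: fresh scan; Z[24]=1 grow→box=[24,25)
i=25: fresh scan; Z[25]=1 grow→box=[25,26)
i=26: fresh scan; Z[26]=0
i=27: fresh scan; Z[27]=0
i=28: fresh scan; Z[28]=1 grow→box=[28,29)
i=29: fresh scan; Z[29]=0
i=30: fresh scan; Z[30]=0
i=31: fresh scan; Z[31]=2 grow→box=[31,33)
i=32: min(r-i=1, Z[1]=0)=0; Z[32]=0
i=33: fresh scan; Z[33]=4 grow→box=[33,37)
i=34: min(r-i=3, Z[1]=0)=0; Z[34]=0
i=35: min(r-i=2, Z[2]=0)=0; Z[35]=0
i=36: min(r-i=1, Z[3]=0)=0; Z[36]=0

[37, 0, 0, 0, 0, 0, 5, 0, 0, 0, 0, 0, 2, 0, 2, 0, 1, 4, 0, 0, 0, 0, 0, 1, 1, 1, 0, 0, 1, 0, 0, 2, 0, 4, 0, 0, 0]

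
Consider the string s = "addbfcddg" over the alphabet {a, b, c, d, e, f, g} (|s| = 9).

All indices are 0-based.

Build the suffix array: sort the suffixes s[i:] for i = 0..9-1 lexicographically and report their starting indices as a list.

[0, 3, 5, 2, 1, 6, 7, 4, 8]

sorted suffixes:
  #0 SA[0]=0  'addbfcddg'
  #1 SA[1]=3  'bfcddg'
  #2 SA[2]=5  'cddg'
  #3 SA[3]=2  'dbfcddg'
  #4 SA[4]=1  'ddbfcddg'
  #5 SA[5]=6  'ddg'
  #6 SA[6]=7  'dg'
  #7 SA[7]=4  'fcddg'
  #8 SA[8]=8  'g'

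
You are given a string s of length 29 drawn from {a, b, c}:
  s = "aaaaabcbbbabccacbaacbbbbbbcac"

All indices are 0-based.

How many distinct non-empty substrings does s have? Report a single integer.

sorted suffixes:
  #0 SA[0]=0  'aaaaabcbbbabccacbaacbbbbbbcac'
  #1 SA[1]=1  'aaaabcbbbabccacbaacbbbbbbcac'
  #2 SA[2]=2  'aaabcbbbabccacbaacbbbbbbcac'
  #3 SA[3]=3  'aabcbbbabccacbaacbbbbbbcac'
  #4 SA[4]=17  'aacbbbbbbcac'
  #5 SA[5]=4  'abcbbbabccacbaacbbbbbbcac'
  #6 SA[6]=10  'abccacbaacbbbbbbcac'
  #7 SA[7]=27  'ac'
  #8 SA[8]=14  'acbaacbbbbbbcac'
  #9 SA[9]=18  'acbbbbbbcac'
  #10 SA[10]=16  'baacbbbbbbcac'
  #11 SA[11]=9  'babccacbaacbbbbbbcac'
  #12 SA[12]=8  'bbabccacbaacbbbbbbcac'
  #13 SA[13]=7  'bbbabccacbaacbbbbbbcac'
  #14 SA[14]=20  'bbbbbbcac'
  #15 SA[15]=21  'bbbbbcac'
  #16 SA[16]=22  'bbbbcac'
  #17 SA[17]=23  'bbbcac'
  #18 SA[18]=24  'bbcac'
  #19 SA[19]=25  'bcac'
  #20 SA[20]=5  'bcbbbabccacbaacbbbbbbcac'
  #21 SA[21]=11  'bccacbaacbbbbbbcac'
  #22 SA[22]=28  'c'
  #23 SA[23]=26  'cac'
  #24 SA[24]=13  'cacbaacbbbbbbcac'
  #25 SA[25]=15  'cbaacbbbbbbcac'
  #26 SA[26]=6  'cbbbabccacbaacbbbbbbcac'
  #27 SA[27]=19  'cbbbbbbcac'
  #28 SA[28]=12  'ccacbaacbbbbbbcac'

SA = [0, 1, 2, 3, 17, 4, 10, 27, 14, 18, 16, 9, 8, 7, 20, 21, 22, 23, 24, 25, 5, 11, 28, 26, 13, 15, 6, 19, 12]
i: (SA[i-1],SA[i]) lcp shared
  1: (0,1) 4 'aaaa'
  2: (1,2) 3 'aaa'
  3: (2,3) 2 'aa'
  4: (3,17) 2 'aa'
  5: (17,4) 1 'a'
  6: (4,10) 3 'abc'
  7: (10,27) 1 'a'
  8: (27,14) 2 'ac'
  9: (14,18) 3 'acb'
  10: (18,16) 0 ''
  11: (16,9) 2 'ba'
  12: (9,8) 1 'b'
  13: (8,7) 2 'bb'
  14: (7,20) 3 'bbb'
  15: (20,21) 5 'bbbbb'
  16: (21,22) 4 'bbbb'
  17: (22,23) 3 'bbb'
  18: (23,24) 2 'bb'
  19: (24,25) 1 'b'
  20: (25,5) 2 'bc'
  21: (5,11) 2 'bc'
  22: (11,28) 0 ''
  23: (28,26) 1 'c'
  24: (26,13) 3 'cac'
  25: (13,15) 1 'c'
  26: (15,6) 2 'cb'
  27: (6,19) 4 'cbbb'
  28: (19,12) 1 'c'

n(n+1)/2 = 29·30/2 = 435
Σ LCP = 0 + 4 + 3 + 2 + 2 + 1 + 3 + 1 + 2 + 3 + 0 + 2 + 1 + 2 + 3 + 5 + 4 + 3 + 2 + 1 + 2 + 2 + 0 + 1 + 3 + 1 + 2 + 4 + 1 = 60
distinct = 435 − 60 = 375

375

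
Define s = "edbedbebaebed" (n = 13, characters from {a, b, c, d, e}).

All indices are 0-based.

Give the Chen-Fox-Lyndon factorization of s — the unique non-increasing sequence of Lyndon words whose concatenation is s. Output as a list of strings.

["e", "d", "bed", "be", "b", "aebed"]

emit factor 1: 'e' (i=0, period=1)
emit factor 2: 'd' (i=1, period=1)
emit factor 3: 'bed' (i=2, period=3)
emit factor 4: 'be' (i=5, period=2)
emit factor 5: 'b' (i=7, period=1)
emit factor 6: 'aebed' (i=8, period=5)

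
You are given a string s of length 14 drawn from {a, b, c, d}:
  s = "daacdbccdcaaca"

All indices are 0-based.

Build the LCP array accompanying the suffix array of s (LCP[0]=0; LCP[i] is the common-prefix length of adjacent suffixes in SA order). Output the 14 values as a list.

rank→(start, suffix):
  0 → (13, 'a')
  1 → (10, 'aaca')
  2 → (1, 'aacdbccdcaaca')
  3 → (11, 'aca')
  4 → (2, 'acdbccdcaaca')
  5 → (5, 'bccdcaaca')
  6 → (12, 'ca')
  7 → (9, 'caaca')
  8 → (6, 'ccdcaaca')
  9 → (3, 'cdbccdcaaca')
  10 → (7, 'cdcaaca')
  11 → (0, 'daacdbccdcaaca')
  12 → (4, 'dbccdcaaca')
  13 → (8, 'dcaaca')

SA = [13, 10, 1, 11, 2, 5, 12, 9, 6, 3, 7, 0, 4, 8]
[i] adj suffixes → lcp
  [1] 13/10 → 1 ('a')
  [2] 10/1 → 3 ('aac')
  [3] 1/11 → 1 ('a')
  [4] 11/2 → 2 ('ac')
  [5] 2/5 → 0 ('')
  [6] 5/12 → 0 ('')
  [7] 12/9 → 2 ('ca')
  [8] 9/6 → 1 ('c')
  [9] 6/3 → 1 ('c')
  [10] 3/7 → 2 ('cd')
  [11] 7/0 → 0 ('')
  [12] 0/4 → 1 ('d')
  [13] 4/8 → 1 ('d')

[0, 1, 3, 1, 2, 0, 0, 2, 1, 1, 2, 0, 1, 1]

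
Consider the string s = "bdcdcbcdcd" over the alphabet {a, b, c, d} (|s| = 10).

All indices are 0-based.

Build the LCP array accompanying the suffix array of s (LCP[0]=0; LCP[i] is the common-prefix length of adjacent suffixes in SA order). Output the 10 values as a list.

rank | idx | suffix
   0 |   5 | bcdcd
   1 |   0 | bdcdcbcdcd
   2 |   4 | cbcdcd
   3 |   8 | cd
   4 |   2 | cdcbcdcd
   5 |   6 | cdcd
   6 |   9 | d
   7 |   3 | dcbcdcd
   8 |   7 | dcd
   9 |   1 | dcdcbcdcd

SA = [5, 0, 4, 8, 2, 6, 9, 3, 7, 1]
[i] adj suffixes → lcp
  [1] 5/0 → 1 ('b')
  [2] 0/4 → 0 ('')
  [3] 4/8 → 1 ('c')
  [4] 8/2 → 2 ('cd')
  [5] 2/6 → 3 ('cdc')
  [6] 6/9 → 0 ('')
  [7] 9/3 → 1 ('d')
  [8] 3/7 → 2 ('dc')
  [9] 7/1 → 3 ('dcd')

[0, 1, 0, 1, 2, 3, 0, 1, 2, 3]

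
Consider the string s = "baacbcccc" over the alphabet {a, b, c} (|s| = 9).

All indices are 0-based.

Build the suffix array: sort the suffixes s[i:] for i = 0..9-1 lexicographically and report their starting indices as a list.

rank→(start, suffix):
  0 → (1, 'aacbcccc')
  1 → (2, 'acbcccc')
  2 → (0, 'baacbcccc')
  3 → (4, 'bcccc')
  4 → (8, 'c')
  5 → (3, 'cbcccc')
  6 → (7, 'cc')
  7 → (6, 'ccc')
  8 → (5, 'cccc')

[1, 2, 0, 4, 8, 3, 7, 6, 5]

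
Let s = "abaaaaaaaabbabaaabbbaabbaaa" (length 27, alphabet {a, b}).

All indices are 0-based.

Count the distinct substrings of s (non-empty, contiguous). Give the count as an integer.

293

sorted suffixes:
  #0 SA[0]=26  'a'
  #1 SA[1]=25  'aa'
  #2 SA[2]=24  'aaa'
  #3 SA[3]=2  'aaaaaaaabbabaaabbbaabbaaa'
  #4 SA[4]=3  'aaaaaaabbabaaabbbaabbaaa'
  #5 SA[5]=4  'aaaaaabbabaaabbbaabbaaa'
  #6 SA[6]=5  'aaaaabbabaaabbbaabbaaa'
  #7 SA[7]=6  'aaaabbabaaabbbaabbaaa'
  #8 SA[8]=7  'aaabbabaaabbbaabbaaa'
  #9 SA[9]=14  'aaabbbaabbaaa'
  #10 SA[10]=20  'aabbaaa'
  #11 SA[11]=8  'aabbabaaabbbaabbaaa'
  #12 SA[12]=15  'aabbbaabbaaa'
  #13 SA[13]=0  'abaaaaaaaabbabaaabbbaabbaaa'
  #14 SA[14]=12  'abaaabbbaabbaaa'
  #15 SA[15]=21  'abbaaa'
  #16 SA[16]=9  'abbabaaabbbaabbaaa'
  #17 SA[17]=16  'abbbaabbaaa'
  #18 SA[18]=23  'baaa'
  #19 SA[19]=1  'baaaaaaaabbabaaabbbaabbaaa'
  #20 SA[20]=13  'baaabbbaabbaaa'
  #21 SA[21]=19  'baabbaaa'
  #22 SA[22]=11  'babaaabbbaabbaaa'
  #23 SA[23]=22  'bbaaa'
  #24 SA[24]=18  'bbaabbaaa'
  #25 SA[25]=10  'bbabaaabbbaabbaaa'
  #26 SA[26]=17  'bbbaabbaaa'

SA = [26, 25, 24, 2, 3, 4, 5, 6, 7, 14, 20, 8, 15, 0, 12, 21, 9, 16, 23, 1, 13, 19, 11, 22, 18, 10, 17]
rank  pair      lcp
   1  s[26:],s[25:]  1  'a'
   2  s[25:],s[24:]  2  'aa'
   3  s[24:],s[2:]  3  'aaa'
   4  s[2:],s[3:]  7  'aaaaaaa'
   5  s[3:],s[4:]  6  'aaaaaa'
   6  s[4:],s[5:]  5  'aaaaa'
   7  s[5:],s[6:]  4  'aaaa'
   8  s[6:],s[7:]  3  'aaa'
   9  s[7:],s[14:]  5  'aaabb'
  10  s[14:],s[20:]  2  'aa'
  11  s[20:],s[8:]  5  'aabba'
  12  s[8:],s[15:]  4  'aabb'
  13  s[15:],s[0:]  1  'a'
  14  s[0:],s[12:]  5  'abaaa'
  15  s[12:],s[21:]  2  'ab'
  16  s[21:],s[9:]  4  'abba'
  17  s[9:],s[16:]  3  'abb'
  18  s[16:],s[23:]  0  ''
  19  s[23:],s[1:]  4  'baaa'
  20  s[1:],s[13:]  4  'baaa'
  21  s[13:],s[19:]  3  'baa'
  22  s[19:],s[11:]  2  'ba'
  23  s[11:],s[22:]  1  'b'
  24  s[22:],s[18:]  4  'bbaa'
  25  s[18:],s[10:]  3  'bba'
  26  s[10:],s[17:]  2  'bb'

n(n+1)/2 = 27·28/2 = 378
Σ LCP = 0 + 1 + 2 + 3 + 7 + 6 + 5 + 4 + 3 + 5 + 2 + 5 + 4 + 1 + 5 + 2 + 4 + 3 + 0 + 4 + 4 + 3 + 2 + 1 + 4 + 3 + 2 = 85
distinct = 378 − 85 = 293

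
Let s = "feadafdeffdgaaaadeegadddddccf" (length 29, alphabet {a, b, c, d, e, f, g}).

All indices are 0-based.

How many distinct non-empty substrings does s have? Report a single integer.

398

sorted suffixes:
  #0 SA[0]=12  'aaaadeegadddddccf'
  #1 SA[1]=13  'aaadeegadddddccf'
  #2 SA[2]=14  'aadeegadddddccf'
  #3 SA[3]=2  'adafdeffdgaaaadeegadddddccf'
  #4 SA[4]=20  'adddddccf'
  #5 SA[5]=15  'adeegadddddccf'
  #6 SA[6]=4  'afdeffdgaaaadeegadddddccf'
  #7 SA[7]=26  'ccf'
  #8 SA[8]=27  'cf'
  #9 SA[9]=3  'dafdeffdgaaaadeegadddddccf'
  #10 SA[10]=25  'dccf'
  #11 SA[11]=24  'ddccf'
  #12 SA[12]=23  'dddccf'
  #13 SA[13]=22  'ddddccf'
  #14 SA[14]=21  'dddddccf'
  #15 SA[15]=16  'deegadddddccf'
  #16 SA[16]=6  'deffdgaaaadeegadddddccf'
  #17 SA[17]=10  'dgaaaadeegadddddccf'
  #18 SA[18]=1  'eadafdeffdgaaaadeegadddddccf'
  #19 SA[19]=17  'eegadddddccf'
  #20 SA[20]=7  'effdgaaaadeegadddddccf'
  #21 SA[21]=18  'egadddddccf'
  #22 SA[22]=28  'f'
  #23 SA[23]=5  'fdeffdgaaaadeegadddddccf'
  #24 SA[24]=9  'fdgaaaadeegadddddccf'
  #25 SA[25]=0  'feadafdeffdgaaaadeegadddddccf'
  #26 SA[26]=8  'ffdgaaaadeegadddddccf'
  #27 SA[27]=11  'gaaaadeegadddddccf'
  #28 SA[28]=19  'gadddddccf'

SA = [12, 13, 14, 2, 20, 15, 4, 26, 27, 3, 25, 24, 23, 22, 21, 16, 6, 10, 1, 17, 7, 18, 28, 5, 9, 0, 8, 11, 19]
i: (SA[i-1],SA[i]) lcp shared
  1: (12,13) 3 'aaa'
  2: (13,14) 2 'aa'
  3: (14,2) 1 'a'
  4: (2,20) 2 'ad'
  5: (20,15) 2 'ad'
  6: (15,4) 1 'a'
  7: (4,26) 0 ''
  8: (26,27) 1 'c'
  9: (27,3) 0 ''
  10: (3,25) 1 'd'
  11: (25,24) 1 'd'
  12: (24,23) 2 'dd'
  13: (23,22) 3 'ddd'
  14: (22,21) 4 'dddd'
  15: (21,16) 1 'd'
  16: (16,6) 2 'de'
  17: (6,10) 1 'd'
  18: (10,1) 0 ''
  19: (1,17) 1 'e'
  20: (17,7) 1 'e'
  21: (7,18) 1 'e'
  22: (18,28) 0 ''
  23: (28,5) 1 'f'
  24: (5,9) 2 'fd'
  25: (9,0) 1 'f'
  26: (0,8) 1 'f'
  27: (8,11) 0 ''
  28: (11,19) 2 'ga'

n(n+1)/2 = 29·30/2 = 435
Σ LCP = 0 + 3 + 2 + 1 + 2 + 2 + 1 + 0 + 1 + 0 + 1 + 1 + 2 + 3 + 4 + 1 + 2 + 1 + 0 + 1 + 1 + 1 + 0 + 1 + 2 + 1 + 1 + 0 + 2 = 37
distinct = 435 − 37 = 398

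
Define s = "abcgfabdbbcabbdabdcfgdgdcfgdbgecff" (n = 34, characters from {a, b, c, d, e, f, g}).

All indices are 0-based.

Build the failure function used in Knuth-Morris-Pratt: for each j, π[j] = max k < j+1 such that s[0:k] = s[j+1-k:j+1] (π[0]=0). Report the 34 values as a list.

[0, 0, 0, 0, 0, 1, 2, 0, 0, 0, 0, 1, 2, 0, 0, 1, 2, 0, 0, 0, 0, 0, 0, 0, 0, 0, 0, 0, 0, 0, 0, 0, 0, 0]

π[0] = 0
j=1 s[j]='b': π[1]=0 (border '')
j=2 s[j]='c': π[2]=0 (border '')
j=3 s[j]='g': π[3]=0 (border '')
j=4 s[j]='f': π[4]=0 (border '')
j=5 s[j]='a': π[5]=1 (border 'a')
j=6 s[j]='b': π[6]=2 (border 'ab')
j=7 s[j]='d': k: 2→0; π[7]=0 (border '')
j=8 s[j]='b': π[8]=0 (border '')
j=9 s[j]='b': π[9]=0 (border '')
j=10 s[j]='c': π[10]=0 (border '')
j=11 s[j]='a': π[11]=1 (border 'a')
j=12 s[j]='b': π[12]=2 (border 'ab')
j=13 s[j]='b': k: 2→0; π[13]=0 (border '')
j=14 s[j]='d': π[14]=0 (border '')
j=15 s[j]='a': π[15]=1 (border 'a')
j=16 s[j]='b': π[16]=2 (border 'ab')
j=17 s[j]='d': k: 2→0; π[17]=0 (border '')
j=18 s[j]='c': π[18]=0 (border '')
j=19 s[j]='f': π[19]=0 (border '')
j=20 s[j]='g': π[20]=0 (border '')
j=21 s[j]='d': π[21]=0 (border '')
j=22 s[j]='g': π[22]=0 (border '')
j=23 s[j]='d': π[23]=0 (border '')
j=24 s[j]='c': π[24]=0 (border '')
j=25 s[j]='f': π[25]=0 (border '')
j=26 s[j]='g': π[26]=0 (border '')
j=27 s[j]='d': π[27]=0 (border '')
j=28 s[j]='b': π[28]=0 (border '')
j=29 s[j]='g': π[29]=0 (border '')
j=30 s[j]='e': π[30]=0 (border '')
j=31 s[j]='c': π[31]=0 (border '')
j=32 s[j]='f': π[32]=0 (border '')
j=33 s[j]='f': π[33]=0 (border '')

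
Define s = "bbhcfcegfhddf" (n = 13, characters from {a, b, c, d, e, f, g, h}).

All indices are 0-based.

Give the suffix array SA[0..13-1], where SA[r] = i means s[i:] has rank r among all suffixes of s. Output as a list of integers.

[0, 1, 5, 3, 10, 11, 6, 12, 4, 8, 7, 2, 9]

rank | idx | suffix
   0 |   0 | bbhcfcegfhddf
   1 |   1 | bhcfcegfhddf
   2 |   5 | cegfhddf
   3 |   3 | cfcegfhddf
   4 |  10 | ddf
   5 |  11 | df
   6 |   6 | egfhddf
   7 |  12 | f
   8 |   4 | fcegfhddf
   9 |   8 | fhddf
  10 |   7 | gfhddf
  11 |   2 | hcfcegfhddf
  12 |   9 | hddf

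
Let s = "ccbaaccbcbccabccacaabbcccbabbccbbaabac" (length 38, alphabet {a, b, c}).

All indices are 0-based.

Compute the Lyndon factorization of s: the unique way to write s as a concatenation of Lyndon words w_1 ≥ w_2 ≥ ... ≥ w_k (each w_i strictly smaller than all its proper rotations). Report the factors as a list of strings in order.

emit factor 1: 'c' (i=0, period=1)
emit factor 2: 'c' (i=1, period=1)
emit factor 3: 'b' (i=2, period=1)
emit factor 4: 'aaccbcbccabccac' (i=3, period=15)
emit factor 5: 'aabbcccbabbccbb' (i=18, period=15)
emit factor 6: 'aabac' (i=33, period=5)

["c", "c", "b", "aaccbcbccabccac", "aabbcccbabbccbb", "aabac"]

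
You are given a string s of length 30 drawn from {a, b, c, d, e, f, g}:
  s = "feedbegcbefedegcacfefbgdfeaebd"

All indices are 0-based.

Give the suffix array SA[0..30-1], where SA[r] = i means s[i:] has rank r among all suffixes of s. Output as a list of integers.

[16, 26, 28, 8, 4, 21, 15, 7, 17, 29, 3, 12, 23, 25, 27, 2, 11, 1, 19, 9, 13, 5, 20, 24, 10, 0, 18, 14, 6, 22]

sorted suffixes:
  #0 SA[0]=16  'acfefbgdfeaebd'
  #1 SA[1]=26  'aebd'
  #2 SA[2]=28  'bd'
  #3 SA[3]=8  'befedegcacfefbgdfeaebd'
  #4 SA[4]=4  'begcbefedegcacfefbgdfeaebd'
  #5 SA[5]=21  'bgdfeaebd'
  #6 SA[6]=15  'cacfefbgdfeaebd'
  #7 SA[7]=7  'cbefedegcacfefbgdfeaebd'
  #8 SA[8]=17  'cfefbgdfeaebd'
  #9 SA[9]=29  'd'
  #10 SA[10]=3  'dbegcbefedegcacfefbgdfeaebd'
  #11 SA[11]=12  'degcacfefbgdfeaebd'
  #12 SA[12]=23  'dfeaebd'
  #13 SA[13]=25  'eaebd'
  #14 SA[14]=27  'ebd'
  #15 SA[15]=2  'edbegcbefedegcacfefbgdfeaebd'
  #16 SA[16]=11  'edegcacfefbgdfeaebd'
  #17 SA[17]=1  'eedbegcbefedegcacfefbgdfeaebd'
  #18 SA[18]=19  'efbgdfeaebd'
  #19 SA[19]=9  'efedegcacfefbgdfeaebd'
  #20 SA[20]=13  'egcacfefbgdfeaebd'
  #21 SA[21]=5  'egcbefedegcacfefbgdfeaebd'
  #22 SA[22]=20  'fbgdfeaebd'
  #23 SA[23]=24  'feaebd'
  #24 SA[24]=10  'fedegcacfefbgdfeaebd'
  #25 SA[25]=0  'feedbegcbefedegcacfefbgdfeaebd'
  #26 SA[26]=18  'fefbgdfeaebd'
  #27 SA[27]=14  'gcacfefbgdfeaebd'
  #28 SA[28]=6  'gcbefedegcacfefbgdfeaebd'
  #29 SA[29]=22  'gdfeaebd'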